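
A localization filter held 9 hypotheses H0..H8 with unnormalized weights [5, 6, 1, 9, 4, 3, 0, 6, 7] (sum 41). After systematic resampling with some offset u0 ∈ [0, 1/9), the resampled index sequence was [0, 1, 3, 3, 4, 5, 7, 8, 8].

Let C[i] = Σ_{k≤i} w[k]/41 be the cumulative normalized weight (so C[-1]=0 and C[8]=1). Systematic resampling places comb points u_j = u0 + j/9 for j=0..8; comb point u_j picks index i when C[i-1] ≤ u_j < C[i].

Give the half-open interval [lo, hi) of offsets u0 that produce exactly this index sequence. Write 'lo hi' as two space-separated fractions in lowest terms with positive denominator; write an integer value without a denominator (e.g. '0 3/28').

26/369 1/9

C = [5/41, 11/41, 12/41, 21/41, 25/41, 28/41, 28/41, 34/41, 1]
j=0 picked index 0: u0 ∈ [0, 5/41)
j=1 picked index 1: u0 ∈ [4/369, 58/369)
j=2 picked index 3: u0 ∈ [26/369, 107/369)
j=3 picked index 3: u0 ∈ [-5/123, 22/123)
j=4 picked index 4: u0 ∈ [25/369, 61/369)
j=5 picked index 5: u0 ∈ [20/369, 47/369)
j=6 picked index 7: u0 ∈ [2/123, 20/123)
j=7 picked index 8: u0 ∈ [19/369, 2/9)
j=8 picked index 8: u0 ∈ [-22/369, 1/9)
intersection: [26/369, 1/9)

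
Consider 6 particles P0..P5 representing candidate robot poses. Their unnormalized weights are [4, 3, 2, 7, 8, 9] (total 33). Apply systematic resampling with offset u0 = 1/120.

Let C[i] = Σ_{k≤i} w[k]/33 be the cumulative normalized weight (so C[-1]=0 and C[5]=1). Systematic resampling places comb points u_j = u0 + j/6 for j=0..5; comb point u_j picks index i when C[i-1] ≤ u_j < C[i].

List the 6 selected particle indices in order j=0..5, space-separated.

0 1 3 4 4 5

C = [4/33, 7/33, 3/11, 16/33, 8/11, 1]
j=0: u_0=1/120 ∈ [0, 4/33) → index 0
j=1: u_1=7/40 ∈ [4/33, 7/33) → index 1
j=2: u_2=41/120 ∈ [3/11, 16/33) → index 3
j=3: u_3=61/120 ∈ [16/33, 8/11) → index 4
j=4: u_4=27/40 ∈ [16/33, 8/11) → index 4
j=5: u_5=101/120 ∈ [8/11, 1) → index 5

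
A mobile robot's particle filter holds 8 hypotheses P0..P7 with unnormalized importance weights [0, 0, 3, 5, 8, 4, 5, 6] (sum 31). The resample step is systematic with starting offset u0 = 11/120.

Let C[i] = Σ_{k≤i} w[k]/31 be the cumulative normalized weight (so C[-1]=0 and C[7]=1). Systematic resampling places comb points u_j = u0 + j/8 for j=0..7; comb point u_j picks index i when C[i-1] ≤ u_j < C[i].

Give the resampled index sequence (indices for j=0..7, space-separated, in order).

C = [0, 0, 3/31, 8/31, 16/31, 20/31, 25/31, 1]
j=0: u_0=11/120 ∈ [0, 3/31) → index 2
j=1: u_1=13/60 ∈ [3/31, 8/31) → index 3
j=2: u_2=41/120 ∈ [8/31, 16/31) → index 4
j=3: u_3=7/15 ∈ [8/31, 16/31) → index 4
j=4: u_4=71/120 ∈ [16/31, 20/31) → index 5
j=5: u_5=43/60 ∈ [20/31, 25/31) → index 6
j=6: u_6=101/120 ∈ [25/31, 1) → index 7
j=7: u_7=29/30 ∈ [25/31, 1) → index 7

2 3 4 4 5 6 7 7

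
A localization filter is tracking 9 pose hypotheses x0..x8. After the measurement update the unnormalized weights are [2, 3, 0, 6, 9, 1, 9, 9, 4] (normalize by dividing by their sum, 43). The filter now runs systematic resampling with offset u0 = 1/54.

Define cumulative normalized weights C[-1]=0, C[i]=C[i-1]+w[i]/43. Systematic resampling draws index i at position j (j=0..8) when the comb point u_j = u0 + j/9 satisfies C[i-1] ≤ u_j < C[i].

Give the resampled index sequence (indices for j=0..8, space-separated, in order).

0 3 3 4 4 6 6 7 8

C = [2/43, 5/43, 5/43, 11/43, 20/43, 21/43, 30/43, 39/43, 1]
j=0: u_0=1/54 ∈ [0, 2/43) → index 0
j=1: u_1=7/54 ∈ [5/43, 11/43) → index 3
j=2: u_2=13/54 ∈ [5/43, 11/43) → index 3
j=3: u_3=19/54 ∈ [11/43, 20/43) → index 4
j=4: u_4=25/54 ∈ [11/43, 20/43) → index 4
j=5: u_5=31/54 ∈ [21/43, 30/43) → index 6
j=6: u_6=37/54 ∈ [21/43, 30/43) → index 6
j=7: u_7=43/54 ∈ [30/43, 39/43) → index 7
j=8: u_8=49/54 ∈ [39/43, 1) → index 8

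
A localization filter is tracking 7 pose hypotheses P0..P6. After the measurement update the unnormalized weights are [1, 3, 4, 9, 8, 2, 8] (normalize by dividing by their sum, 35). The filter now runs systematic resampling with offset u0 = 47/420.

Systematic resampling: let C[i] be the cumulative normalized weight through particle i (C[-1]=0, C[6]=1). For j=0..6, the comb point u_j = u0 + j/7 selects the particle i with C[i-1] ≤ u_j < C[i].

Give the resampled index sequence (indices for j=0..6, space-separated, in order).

C = [1/35, 4/35, 8/35, 17/35, 5/7, 27/35, 1]
j=0: u_0=47/420 ∈ [1/35, 4/35) → index 1
j=1: u_1=107/420 ∈ [8/35, 17/35) → index 3
j=2: u_2=167/420 ∈ [8/35, 17/35) → index 3
j=3: u_3=227/420 ∈ [17/35, 5/7) → index 4
j=4: u_4=41/60 ∈ [17/35, 5/7) → index 4
j=5: u_5=347/420 ∈ [27/35, 1) → index 6
j=6: u_6=407/420 ∈ [27/35, 1) → index 6

1 3 3 4 4 6 6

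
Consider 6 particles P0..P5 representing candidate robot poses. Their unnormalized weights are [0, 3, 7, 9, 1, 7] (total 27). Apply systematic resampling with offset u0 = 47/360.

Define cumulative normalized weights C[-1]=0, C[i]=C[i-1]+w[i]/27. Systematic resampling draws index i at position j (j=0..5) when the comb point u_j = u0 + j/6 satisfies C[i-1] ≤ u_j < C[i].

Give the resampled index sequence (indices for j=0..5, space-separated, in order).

2 2 3 3 5 5

C = [0, 1/9, 10/27, 19/27, 20/27, 1]
j=0: u_0=47/360 ∈ [1/9, 10/27) → index 2
j=1: u_1=107/360 ∈ [1/9, 10/27) → index 2
j=2: u_2=167/360 ∈ [10/27, 19/27) → index 3
j=3: u_3=227/360 ∈ [10/27, 19/27) → index 3
j=4: u_4=287/360 ∈ [20/27, 1) → index 5
j=5: u_5=347/360 ∈ [20/27, 1) → index 5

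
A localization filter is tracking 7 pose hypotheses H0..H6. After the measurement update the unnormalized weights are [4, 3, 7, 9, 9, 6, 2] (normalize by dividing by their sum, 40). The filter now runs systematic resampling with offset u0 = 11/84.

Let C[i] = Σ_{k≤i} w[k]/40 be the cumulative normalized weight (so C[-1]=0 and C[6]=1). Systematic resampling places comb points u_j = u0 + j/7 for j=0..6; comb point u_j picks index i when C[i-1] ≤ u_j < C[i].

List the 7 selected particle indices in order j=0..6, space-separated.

1 2 3 3 4 5 6

C = [1/10, 7/40, 7/20, 23/40, 4/5, 19/20, 1]
j=0: u_0=11/84 ∈ [1/10, 7/40) → index 1
j=1: u_1=23/84 ∈ [7/40, 7/20) → index 2
j=2: u_2=5/12 ∈ [7/20, 23/40) → index 3
j=3: u_3=47/84 ∈ [7/20, 23/40) → index 3
j=4: u_4=59/84 ∈ [23/40, 4/5) → index 4
j=5: u_5=71/84 ∈ [4/5, 19/20) → index 5
j=6: u_6=83/84 ∈ [19/20, 1) → index 6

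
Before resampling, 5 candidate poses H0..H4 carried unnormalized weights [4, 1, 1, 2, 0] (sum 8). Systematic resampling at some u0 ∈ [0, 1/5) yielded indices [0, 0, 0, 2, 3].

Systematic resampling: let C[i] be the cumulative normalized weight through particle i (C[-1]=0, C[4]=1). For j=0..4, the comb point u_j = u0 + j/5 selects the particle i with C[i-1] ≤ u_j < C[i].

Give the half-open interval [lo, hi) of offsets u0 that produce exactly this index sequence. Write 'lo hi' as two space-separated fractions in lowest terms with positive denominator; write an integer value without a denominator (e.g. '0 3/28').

1/40 1/10

C = [1/2, 5/8, 3/4, 1, 1]
j=0 picked index 0: u0 ∈ [0, 1/2)
j=1 picked index 0: u0 ∈ [-1/5, 3/10)
j=2 picked index 0: u0 ∈ [-2/5, 1/10)
j=3 picked index 2: u0 ∈ [1/40, 3/20)
j=4 picked index 3: u0 ∈ [-1/20, 1/5)
intersection: [1/40, 1/10)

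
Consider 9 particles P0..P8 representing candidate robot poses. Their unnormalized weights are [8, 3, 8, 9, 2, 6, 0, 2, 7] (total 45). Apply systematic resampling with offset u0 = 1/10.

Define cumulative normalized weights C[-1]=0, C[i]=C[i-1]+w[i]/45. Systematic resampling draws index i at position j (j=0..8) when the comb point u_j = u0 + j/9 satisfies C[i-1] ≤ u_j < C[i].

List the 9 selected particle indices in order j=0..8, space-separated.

0 1 2 3 3 4 5 8 8

C = [8/45, 11/45, 19/45, 28/45, 2/3, 4/5, 4/5, 38/45, 1]
j=0: u_0=1/10 ∈ [0, 8/45) → index 0
j=1: u_1=19/90 ∈ [8/45, 11/45) → index 1
j=2: u_2=29/90 ∈ [11/45, 19/45) → index 2
j=3: u_3=13/30 ∈ [19/45, 28/45) → index 3
j=4: u_4=49/90 ∈ [19/45, 28/45) → index 3
j=5: u_5=59/90 ∈ [28/45, 2/3) → index 4
j=6: u_6=23/30 ∈ [2/3, 4/5) → index 5
j=7: u_7=79/90 ∈ [38/45, 1) → index 8
j=8: u_8=89/90 ∈ [38/45, 1) → index 8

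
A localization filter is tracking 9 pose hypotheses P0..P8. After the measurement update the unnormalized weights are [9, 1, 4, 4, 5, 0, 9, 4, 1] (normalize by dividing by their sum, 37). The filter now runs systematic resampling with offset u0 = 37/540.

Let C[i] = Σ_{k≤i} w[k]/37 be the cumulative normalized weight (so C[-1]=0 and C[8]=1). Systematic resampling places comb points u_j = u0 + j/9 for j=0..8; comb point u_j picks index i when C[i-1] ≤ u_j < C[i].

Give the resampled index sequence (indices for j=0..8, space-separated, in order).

0 0 2 3 4 6 6 6 7

C = [9/37, 10/37, 14/37, 18/37, 23/37, 23/37, 32/37, 36/37, 1]
j=0: u_0=37/540 ∈ [0, 9/37) → index 0
j=1: u_1=97/540 ∈ [0, 9/37) → index 0
j=2: u_2=157/540 ∈ [10/37, 14/37) → index 2
j=3: u_3=217/540 ∈ [14/37, 18/37) → index 3
j=4: u_4=277/540 ∈ [18/37, 23/37) → index 4
j=5: u_5=337/540 ∈ [23/37, 32/37) → index 6
j=6: u_6=397/540 ∈ [23/37, 32/37) → index 6
j=7: u_7=457/540 ∈ [23/37, 32/37) → index 6
j=8: u_8=517/540 ∈ [32/37, 36/37) → index 7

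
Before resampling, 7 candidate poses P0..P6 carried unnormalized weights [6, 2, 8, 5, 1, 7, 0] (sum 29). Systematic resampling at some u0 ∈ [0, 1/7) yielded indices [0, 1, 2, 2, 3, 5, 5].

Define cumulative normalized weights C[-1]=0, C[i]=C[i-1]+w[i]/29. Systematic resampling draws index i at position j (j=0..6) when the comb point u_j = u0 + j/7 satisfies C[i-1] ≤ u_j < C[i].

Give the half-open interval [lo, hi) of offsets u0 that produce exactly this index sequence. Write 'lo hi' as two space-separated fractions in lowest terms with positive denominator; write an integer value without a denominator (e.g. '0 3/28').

C = [6/29, 8/29, 16/29, 21/29, 22/29, 1, 1]
j=0 picked index 0: u0 ∈ [0, 6/29)
j=1 picked index 1: u0 ∈ [13/203, 27/203)
j=2 picked index 2: u0 ∈ [-2/203, 54/203)
j=3 picked index 2: u0 ∈ [-31/203, 25/203)
j=4 picked index 3: u0 ∈ [-4/203, 31/203)
j=5 picked index 5: u0 ∈ [9/203, 2/7)
j=6 picked index 5: u0 ∈ [-20/203, 1/7)
intersection: [13/203, 25/203)

13/203 25/203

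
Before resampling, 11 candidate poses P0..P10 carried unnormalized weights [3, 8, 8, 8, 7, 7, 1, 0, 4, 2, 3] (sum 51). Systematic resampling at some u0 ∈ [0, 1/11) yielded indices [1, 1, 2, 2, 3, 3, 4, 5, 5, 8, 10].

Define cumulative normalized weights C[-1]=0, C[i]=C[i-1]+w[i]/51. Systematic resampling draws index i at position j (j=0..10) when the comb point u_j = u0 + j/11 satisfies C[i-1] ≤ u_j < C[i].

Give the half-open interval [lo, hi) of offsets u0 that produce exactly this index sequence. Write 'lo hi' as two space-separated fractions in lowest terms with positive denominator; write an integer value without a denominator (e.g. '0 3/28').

1/17 14/187

C = [1/17, 11/51, 19/51, 9/17, 2/3, 41/51, 14/17, 14/17, 46/51, 16/17, 1]
j=0 picked index 1: u0 ∈ [1/17, 11/51)
j=1 picked index 1: u0 ∈ [-6/187, 70/561)
j=2 picked index 2: u0 ∈ [19/561, 107/561)
j=3 picked index 2: u0 ∈ [-32/561, 56/561)
j=4 picked index 3: u0 ∈ [5/561, 31/187)
j=5 picked index 3: u0 ∈ [-46/561, 14/187)
j=6 picked index 4: u0 ∈ [-3/187, 4/33)
j=7 picked index 5: u0 ∈ [1/33, 94/561)
j=8 picked index 5: u0 ∈ [-2/33, 43/561)
j=9 picked index 8: u0 ∈ [1/187, 47/561)
j=10 picked index 10: u0 ∈ [6/187, 1/11)
intersection: [1/17, 14/187)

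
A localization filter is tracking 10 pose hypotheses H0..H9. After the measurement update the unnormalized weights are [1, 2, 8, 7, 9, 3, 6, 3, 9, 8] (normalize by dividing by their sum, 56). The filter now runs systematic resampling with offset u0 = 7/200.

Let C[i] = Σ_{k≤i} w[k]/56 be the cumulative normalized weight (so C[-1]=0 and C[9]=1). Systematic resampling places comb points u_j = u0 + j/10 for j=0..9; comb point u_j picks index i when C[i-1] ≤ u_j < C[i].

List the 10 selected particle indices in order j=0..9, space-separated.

1 2 3 4 4 5 6 8 8 9

C = [1/56, 3/56, 11/56, 9/28, 27/56, 15/28, 9/14, 39/56, 6/7, 1]
j=0: u_0=7/200 ∈ [1/56, 3/56) → index 1
j=1: u_1=27/200 ∈ [3/56, 11/56) → index 2
j=2: u_2=47/200 ∈ [11/56, 9/28) → index 3
j=3: u_3=67/200 ∈ [9/28, 27/56) → index 4
j=4: u_4=87/200 ∈ [9/28, 27/56) → index 4
j=5: u_5=107/200 ∈ [27/56, 15/28) → index 5
j=6: u_6=127/200 ∈ [15/28, 9/14) → index 6
j=7: u_7=147/200 ∈ [39/56, 6/7) → index 8
j=8: u_8=167/200 ∈ [39/56, 6/7) → index 8
j=9: u_9=187/200 ∈ [6/7, 1) → index 9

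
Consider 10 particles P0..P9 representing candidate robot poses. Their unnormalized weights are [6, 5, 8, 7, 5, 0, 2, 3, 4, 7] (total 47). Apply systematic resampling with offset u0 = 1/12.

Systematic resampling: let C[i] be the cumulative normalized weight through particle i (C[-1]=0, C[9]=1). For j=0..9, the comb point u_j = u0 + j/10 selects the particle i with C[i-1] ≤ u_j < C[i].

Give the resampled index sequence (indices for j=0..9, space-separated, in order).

0 1 2 2 3 4 6 8 9 9

C = [6/47, 11/47, 19/47, 26/47, 31/47, 31/47, 33/47, 36/47, 40/47, 1]
j=0: u_0=1/12 ∈ [0, 6/47) → index 0
j=1: u_1=11/60 ∈ [6/47, 11/47) → index 1
j=2: u_2=17/60 ∈ [11/47, 19/47) → index 2
j=3: u_3=23/60 ∈ [11/47, 19/47) → index 2
j=4: u_4=29/60 ∈ [19/47, 26/47) → index 3
j=5: u_5=7/12 ∈ [26/47, 31/47) → index 4
j=6: u_6=41/60 ∈ [31/47, 33/47) → index 6
j=7: u_7=47/60 ∈ [36/47, 40/47) → index 8
j=8: u_8=53/60 ∈ [40/47, 1) → index 9
j=9: u_9=59/60 ∈ [40/47, 1) → index 9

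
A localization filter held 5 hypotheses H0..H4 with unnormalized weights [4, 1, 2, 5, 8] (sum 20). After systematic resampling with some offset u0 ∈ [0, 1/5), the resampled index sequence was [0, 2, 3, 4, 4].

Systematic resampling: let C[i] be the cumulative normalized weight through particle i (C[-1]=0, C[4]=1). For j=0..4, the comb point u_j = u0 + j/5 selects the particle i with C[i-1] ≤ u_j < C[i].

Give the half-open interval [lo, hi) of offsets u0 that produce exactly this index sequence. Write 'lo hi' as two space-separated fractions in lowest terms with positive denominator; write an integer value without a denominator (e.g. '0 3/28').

C = [1/5, 1/4, 7/20, 3/5, 1]
j=0 picked index 0: u0 ∈ [0, 1/5)
j=1 picked index 2: u0 ∈ [1/20, 3/20)
j=2 picked index 3: u0 ∈ [-1/20, 1/5)
j=3 picked index 4: u0 ∈ [0, 2/5)
j=4 picked index 4: u0 ∈ [-1/5, 1/5)
intersection: [1/20, 3/20)

1/20 3/20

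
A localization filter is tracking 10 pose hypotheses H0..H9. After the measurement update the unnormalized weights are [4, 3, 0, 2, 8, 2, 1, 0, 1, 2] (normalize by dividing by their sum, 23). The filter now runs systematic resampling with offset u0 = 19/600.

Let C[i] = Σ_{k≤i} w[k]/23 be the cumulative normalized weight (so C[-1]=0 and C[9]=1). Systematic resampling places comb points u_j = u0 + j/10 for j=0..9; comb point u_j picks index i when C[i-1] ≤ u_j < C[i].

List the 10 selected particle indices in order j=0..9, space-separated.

0 0 1 3 4 4 4 4 6 9

C = [4/23, 7/23, 7/23, 9/23, 17/23, 19/23, 20/23, 20/23, 21/23, 1]
j=0: u_0=19/600 ∈ [0, 4/23) → index 0
j=1: u_1=79/600 ∈ [0, 4/23) → index 0
j=2: u_2=139/600 ∈ [4/23, 7/23) → index 1
j=3: u_3=199/600 ∈ [7/23, 9/23) → index 3
j=4: u_4=259/600 ∈ [9/23, 17/23) → index 4
j=5: u_5=319/600 ∈ [9/23, 17/23) → index 4
j=6: u_6=379/600 ∈ [9/23, 17/23) → index 4
j=7: u_7=439/600 ∈ [9/23, 17/23) → index 4
j=8: u_8=499/600 ∈ [19/23, 20/23) → index 6
j=9: u_9=559/600 ∈ [21/23, 1) → index 9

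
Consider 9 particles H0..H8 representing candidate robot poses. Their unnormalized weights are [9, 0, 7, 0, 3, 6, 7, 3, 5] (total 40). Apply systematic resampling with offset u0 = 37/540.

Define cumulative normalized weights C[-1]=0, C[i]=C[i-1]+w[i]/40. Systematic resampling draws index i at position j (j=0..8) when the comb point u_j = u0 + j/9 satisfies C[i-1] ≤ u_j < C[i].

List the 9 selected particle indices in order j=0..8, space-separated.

C = [9/40, 9/40, 2/5, 2/5, 19/40, 5/8, 4/5, 7/8, 1]
j=0: u_0=37/540 ∈ [0, 9/40) → index 0
j=1: u_1=97/540 ∈ [0, 9/40) → index 0
j=2: u_2=157/540 ∈ [9/40, 2/5) → index 2
j=3: u_3=217/540 ∈ [2/5, 19/40) → index 4
j=4: u_4=277/540 ∈ [19/40, 5/8) → index 5
j=5: u_5=337/540 ∈ [19/40, 5/8) → index 5
j=6: u_6=397/540 ∈ [5/8, 4/5) → index 6
j=7: u_7=457/540 ∈ [4/5, 7/8) → index 7
j=8: u_8=517/540 ∈ [7/8, 1) → index 8

0 0 2 4 5 5 6 7 8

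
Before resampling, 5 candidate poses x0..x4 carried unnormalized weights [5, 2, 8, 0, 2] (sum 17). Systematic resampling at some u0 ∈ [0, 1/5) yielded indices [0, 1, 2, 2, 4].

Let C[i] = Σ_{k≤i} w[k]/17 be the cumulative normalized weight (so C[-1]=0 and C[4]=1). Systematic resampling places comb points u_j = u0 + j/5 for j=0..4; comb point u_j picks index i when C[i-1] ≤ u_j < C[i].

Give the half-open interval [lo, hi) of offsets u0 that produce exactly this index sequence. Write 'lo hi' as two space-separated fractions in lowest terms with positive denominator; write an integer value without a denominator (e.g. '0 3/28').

C = [5/17, 7/17, 15/17, 15/17, 1]
j=0 picked index 0: u0 ∈ [0, 5/17)
j=1 picked index 1: u0 ∈ [8/85, 18/85)
j=2 picked index 2: u0 ∈ [1/85, 41/85)
j=3 picked index 2: u0 ∈ [-16/85, 24/85)
j=4 picked index 4: u0 ∈ [7/85, 1/5)
intersection: [8/85, 1/5)

8/85 1/5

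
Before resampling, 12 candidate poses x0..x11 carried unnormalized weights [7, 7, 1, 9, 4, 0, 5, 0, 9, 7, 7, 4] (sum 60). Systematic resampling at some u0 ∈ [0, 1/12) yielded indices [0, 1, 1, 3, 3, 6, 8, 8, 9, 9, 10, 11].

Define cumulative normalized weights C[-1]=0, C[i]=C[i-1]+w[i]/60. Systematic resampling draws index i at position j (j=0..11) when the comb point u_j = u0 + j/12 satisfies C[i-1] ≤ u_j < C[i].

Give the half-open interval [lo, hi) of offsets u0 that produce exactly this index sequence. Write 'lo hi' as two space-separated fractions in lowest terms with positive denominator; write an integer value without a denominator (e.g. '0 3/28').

C = [7/60, 7/30, 1/4, 2/5, 7/15, 7/15, 11/20, 11/20, 7/10, 49/60, 14/15, 1]
j=0 picked index 0: u0 ∈ [0, 7/60)
j=1 picked index 1: u0 ∈ [1/30, 3/20)
j=2 picked index 1: u0 ∈ [-1/20, 1/15)
j=3 picked index 3: u0 ∈ [0, 3/20)
j=4 picked index 3: u0 ∈ [-1/12, 1/15)
j=5 picked index 6: u0 ∈ [1/20, 2/15)
j=6 picked index 8: u0 ∈ [1/20, 1/5)
j=7 picked index 8: u0 ∈ [-1/30, 7/60)
j=8 picked index 9: u0 ∈ [1/30, 3/20)
j=9 picked index 9: u0 ∈ [-1/20, 1/15)
j=10 picked index 10: u0 ∈ [-1/60, 1/10)
j=11 picked index 11: u0 ∈ [1/60, 1/12)
intersection: [1/20, 1/15)

1/20 1/15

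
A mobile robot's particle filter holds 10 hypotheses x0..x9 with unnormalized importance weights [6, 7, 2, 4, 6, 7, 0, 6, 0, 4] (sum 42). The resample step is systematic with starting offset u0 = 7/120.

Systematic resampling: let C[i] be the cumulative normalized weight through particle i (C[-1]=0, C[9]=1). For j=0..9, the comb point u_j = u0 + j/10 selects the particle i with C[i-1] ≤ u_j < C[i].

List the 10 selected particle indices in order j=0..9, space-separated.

0 1 1 3 4 4 5 5 7 9

C = [1/7, 13/42, 5/14, 19/42, 25/42, 16/21, 16/21, 19/21, 19/21, 1]
j=0: u_0=7/120 ∈ [0, 1/7) → index 0
j=1: u_1=19/120 ∈ [1/7, 13/42) → index 1
j=2: u_2=31/120 ∈ [1/7, 13/42) → index 1
j=3: u_3=43/120 ∈ [5/14, 19/42) → index 3
j=4: u_4=11/24 ∈ [19/42, 25/42) → index 4
j=5: u_5=67/120 ∈ [19/42, 25/42) → index 4
j=6: u_6=79/120 ∈ [25/42, 16/21) → index 5
j=7: u_7=91/120 ∈ [25/42, 16/21) → index 5
j=8: u_8=103/120 ∈ [16/21, 19/21) → index 7
j=9: u_9=23/24 ∈ [19/21, 1) → index 9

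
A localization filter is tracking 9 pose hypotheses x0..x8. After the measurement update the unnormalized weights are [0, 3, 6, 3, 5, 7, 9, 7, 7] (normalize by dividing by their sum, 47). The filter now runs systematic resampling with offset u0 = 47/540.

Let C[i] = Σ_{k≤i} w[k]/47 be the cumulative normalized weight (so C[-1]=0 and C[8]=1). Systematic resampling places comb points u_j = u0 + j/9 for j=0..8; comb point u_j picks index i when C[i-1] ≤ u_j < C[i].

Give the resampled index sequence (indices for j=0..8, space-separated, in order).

C = [0, 3/47, 9/47, 12/47, 17/47, 24/47, 33/47, 40/47, 1]
j=0: u_0=47/540 ∈ [3/47, 9/47) → index 2
j=1: u_1=107/540 ∈ [9/47, 12/47) → index 3
j=2: u_2=167/540 ∈ [12/47, 17/47) → index 4
j=3: u_3=227/540 ∈ [17/47, 24/47) → index 5
j=4: u_4=287/540 ∈ [24/47, 33/47) → index 6
j=5: u_5=347/540 ∈ [24/47, 33/47) → index 6
j=6: u_6=407/540 ∈ [33/47, 40/47) → index 7
j=7: u_7=467/540 ∈ [40/47, 1) → index 8
j=8: u_8=527/540 ∈ [40/47, 1) → index 8

2 3 4 5 6 6 7 8 8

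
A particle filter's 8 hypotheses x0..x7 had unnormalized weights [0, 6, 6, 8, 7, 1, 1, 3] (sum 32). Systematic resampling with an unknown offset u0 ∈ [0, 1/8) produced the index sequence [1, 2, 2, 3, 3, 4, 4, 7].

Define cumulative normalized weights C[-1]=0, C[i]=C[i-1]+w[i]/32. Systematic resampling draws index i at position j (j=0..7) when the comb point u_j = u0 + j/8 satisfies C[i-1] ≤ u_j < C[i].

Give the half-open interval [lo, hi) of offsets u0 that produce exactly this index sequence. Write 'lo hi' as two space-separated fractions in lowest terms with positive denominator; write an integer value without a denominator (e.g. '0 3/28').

1/16 3/32

C = [0, 3/16, 3/8, 5/8, 27/32, 7/8, 29/32, 1]
j=0 picked index 1: u0 ∈ [0, 3/16)
j=1 picked index 2: u0 ∈ [1/16, 1/4)
j=2 picked index 2: u0 ∈ [-1/16, 1/8)
j=3 picked index 3: u0 ∈ [0, 1/4)
j=4 picked index 3: u0 ∈ [-1/8, 1/8)
j=5 picked index 4: u0 ∈ [0, 7/32)
j=6 picked index 4: u0 ∈ [-1/8, 3/32)
j=7 picked index 7: u0 ∈ [1/32, 1/8)
intersection: [1/16, 3/32)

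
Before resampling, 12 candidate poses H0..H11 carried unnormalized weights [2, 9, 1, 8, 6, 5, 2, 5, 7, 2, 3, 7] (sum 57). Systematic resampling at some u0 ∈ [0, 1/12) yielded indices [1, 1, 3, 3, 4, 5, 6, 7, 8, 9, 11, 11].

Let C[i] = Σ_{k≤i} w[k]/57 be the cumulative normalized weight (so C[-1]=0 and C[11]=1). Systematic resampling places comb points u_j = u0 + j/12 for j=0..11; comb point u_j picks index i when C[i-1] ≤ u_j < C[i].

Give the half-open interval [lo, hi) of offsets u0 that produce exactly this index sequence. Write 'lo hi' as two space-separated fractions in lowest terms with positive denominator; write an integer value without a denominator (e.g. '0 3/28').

C = [2/57, 11/57, 4/19, 20/57, 26/57, 31/57, 11/19, 2/3, 15/19, 47/57, 50/57, 1]
j=0 picked index 1: u0 ∈ [2/57, 11/57)
j=1 picked index 1: u0 ∈ [-11/228, 25/228)
j=2 picked index 3: u0 ∈ [5/114, 7/38)
j=3 picked index 3: u0 ∈ [-3/76, 23/228)
j=4 picked index 4: u0 ∈ [1/57, 7/57)
j=5 picked index 5: u0 ∈ [3/76, 29/228)
j=6 picked index 6: u0 ∈ [5/114, 3/38)
j=7 picked index 7: u0 ∈ [-1/228, 1/12)
j=8 picked index 8: u0 ∈ [0, 7/57)
j=9 picked index 9: u0 ∈ [3/76, 17/228)
j=10 picked index 11: u0 ∈ [5/114, 1/6)
j=11 picked index 11: u0 ∈ [-3/76, 1/12)
intersection: [5/114, 17/228)

5/114 17/228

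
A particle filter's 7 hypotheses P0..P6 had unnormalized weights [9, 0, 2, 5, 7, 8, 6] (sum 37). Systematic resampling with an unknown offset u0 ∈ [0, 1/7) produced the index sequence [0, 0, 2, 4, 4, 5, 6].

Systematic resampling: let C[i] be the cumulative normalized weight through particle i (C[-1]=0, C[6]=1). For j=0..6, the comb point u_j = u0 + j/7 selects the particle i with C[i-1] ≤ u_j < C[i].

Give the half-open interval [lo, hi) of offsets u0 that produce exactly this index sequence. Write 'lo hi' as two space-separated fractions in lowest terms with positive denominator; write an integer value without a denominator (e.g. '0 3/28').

1/259 3/259

C = [9/37, 9/37, 11/37, 16/37, 23/37, 31/37, 1]
j=0 picked index 0: u0 ∈ [0, 9/37)
j=1 picked index 0: u0 ∈ [-1/7, 26/259)
j=2 picked index 2: u0 ∈ [-11/259, 3/259)
j=3 picked index 4: u0 ∈ [1/259, 50/259)
j=4 picked index 4: u0 ∈ [-36/259, 13/259)
j=5 picked index 5: u0 ∈ [-24/259, 32/259)
j=6 picked index 6: u0 ∈ [-5/259, 1/7)
intersection: [1/259, 3/259)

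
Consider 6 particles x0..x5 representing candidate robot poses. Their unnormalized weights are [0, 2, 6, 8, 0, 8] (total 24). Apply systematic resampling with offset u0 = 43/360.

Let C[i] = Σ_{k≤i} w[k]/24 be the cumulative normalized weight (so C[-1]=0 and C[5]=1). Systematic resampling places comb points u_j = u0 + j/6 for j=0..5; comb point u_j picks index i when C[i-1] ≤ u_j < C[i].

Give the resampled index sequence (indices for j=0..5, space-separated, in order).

2 2 3 3 5 5

C = [0, 1/12, 1/3, 2/3, 2/3, 1]
j=0: u_0=43/360 ∈ [1/12, 1/3) → index 2
j=1: u_1=103/360 ∈ [1/12, 1/3) → index 2
j=2: u_2=163/360 ∈ [1/3, 2/3) → index 3
j=3: u_3=223/360 ∈ [1/3, 2/3) → index 3
j=4: u_4=283/360 ∈ [2/3, 1) → index 5
j=5: u_5=343/360 ∈ [2/3, 1) → index 5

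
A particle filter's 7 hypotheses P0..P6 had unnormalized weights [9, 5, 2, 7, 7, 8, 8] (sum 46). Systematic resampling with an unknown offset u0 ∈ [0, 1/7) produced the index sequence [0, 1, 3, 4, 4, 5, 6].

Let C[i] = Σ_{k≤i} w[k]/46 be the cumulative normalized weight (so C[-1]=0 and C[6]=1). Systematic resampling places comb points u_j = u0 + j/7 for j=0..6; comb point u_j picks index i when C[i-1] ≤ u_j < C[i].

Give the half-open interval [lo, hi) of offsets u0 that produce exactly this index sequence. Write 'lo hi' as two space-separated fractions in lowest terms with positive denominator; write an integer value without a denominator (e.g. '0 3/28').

1/14 13/161

C = [9/46, 7/23, 8/23, 1/2, 15/23, 19/23, 1]
j=0 picked index 0: u0 ∈ [0, 9/46)
j=1 picked index 1: u0 ∈ [17/322, 26/161)
j=2 picked index 3: u0 ∈ [10/161, 3/14)
j=3 picked index 4: u0 ∈ [1/14, 36/161)
j=4 picked index 4: u0 ∈ [-1/14, 13/161)
j=5 picked index 5: u0 ∈ [-10/161, 18/161)
j=6 picked index 6: u0 ∈ [-5/161, 1/7)
intersection: [1/14, 13/161)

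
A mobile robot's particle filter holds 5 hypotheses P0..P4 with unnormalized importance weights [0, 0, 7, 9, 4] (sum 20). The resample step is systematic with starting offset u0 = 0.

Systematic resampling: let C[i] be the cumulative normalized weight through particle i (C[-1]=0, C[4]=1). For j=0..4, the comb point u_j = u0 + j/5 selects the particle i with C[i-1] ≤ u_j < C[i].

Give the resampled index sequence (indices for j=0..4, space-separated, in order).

C = [0, 0, 7/20, 4/5, 1]
j=0: u_0=0 ∈ [0, 7/20) → index 2
j=1: u_1=1/5 ∈ [0, 7/20) → index 2
j=2: u_2=2/5 ∈ [7/20, 4/5) → index 3
j=3: u_3=3/5 ∈ [7/20, 4/5) → index 3
j=4: u_4=4/5 ∈ [4/5, 1) → index 4

2 2 3 3 4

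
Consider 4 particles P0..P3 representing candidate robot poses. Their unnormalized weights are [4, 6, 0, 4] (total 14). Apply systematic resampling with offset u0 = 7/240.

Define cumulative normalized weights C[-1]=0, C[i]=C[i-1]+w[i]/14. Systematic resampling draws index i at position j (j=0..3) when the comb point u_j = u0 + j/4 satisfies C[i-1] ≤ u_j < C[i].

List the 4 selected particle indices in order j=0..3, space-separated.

0 0 1 3

C = [2/7, 5/7, 5/7, 1]
j=0: u_0=7/240 ∈ [0, 2/7) → index 0
j=1: u_1=67/240 ∈ [0, 2/7) → index 0
j=2: u_2=127/240 ∈ [2/7, 5/7) → index 1
j=3: u_3=187/240 ∈ [5/7, 1) → index 3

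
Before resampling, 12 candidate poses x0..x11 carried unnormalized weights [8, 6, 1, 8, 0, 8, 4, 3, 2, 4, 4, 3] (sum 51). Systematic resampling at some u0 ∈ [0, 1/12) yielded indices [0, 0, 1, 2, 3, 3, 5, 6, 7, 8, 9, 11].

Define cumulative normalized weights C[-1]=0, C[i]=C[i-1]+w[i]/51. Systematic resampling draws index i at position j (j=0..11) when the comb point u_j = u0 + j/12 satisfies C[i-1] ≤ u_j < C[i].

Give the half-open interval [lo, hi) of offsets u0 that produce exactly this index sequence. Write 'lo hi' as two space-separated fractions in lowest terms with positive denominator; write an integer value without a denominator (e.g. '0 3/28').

5/204 1/34

C = [8/51, 14/51, 5/17, 23/51, 23/51, 31/51, 35/51, 38/51, 40/51, 44/51, 16/17, 1]
j=0 picked index 0: u0 ∈ [0, 8/51)
j=1 picked index 0: u0 ∈ [-1/12, 5/68)
j=2 picked index 1: u0 ∈ [-1/102, 11/102)
j=3 picked index 2: u0 ∈ [5/204, 3/68)
j=4 picked index 3: u0 ∈ [-2/51, 2/17)
j=5 picked index 3: u0 ∈ [-25/204, 7/204)
j=6 picked index 5: u0 ∈ [-5/102, 11/102)
j=7 picked index 6: u0 ∈ [5/204, 7/68)
j=8 picked index 7: u0 ∈ [1/51, 4/51)
j=9 picked index 8: u0 ∈ [-1/204, 7/204)
j=10 picked index 9: u0 ∈ [-5/102, 1/34)
j=11 picked index 11: u0 ∈ [5/204, 1/12)
intersection: [5/204, 1/34)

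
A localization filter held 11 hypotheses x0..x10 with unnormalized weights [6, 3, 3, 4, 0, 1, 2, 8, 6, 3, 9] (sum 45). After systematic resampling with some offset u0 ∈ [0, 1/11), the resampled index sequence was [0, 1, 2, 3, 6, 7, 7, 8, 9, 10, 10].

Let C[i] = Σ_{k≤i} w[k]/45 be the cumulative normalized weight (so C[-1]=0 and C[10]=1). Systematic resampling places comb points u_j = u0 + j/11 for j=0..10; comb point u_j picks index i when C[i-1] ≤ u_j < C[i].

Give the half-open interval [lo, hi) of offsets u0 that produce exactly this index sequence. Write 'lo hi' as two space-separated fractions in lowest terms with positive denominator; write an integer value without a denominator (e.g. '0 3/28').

C = [2/15, 1/5, 4/15, 16/45, 16/45, 17/45, 19/45, 3/5, 11/15, 4/5, 1]
j=0 picked index 0: u0 ∈ [0, 2/15)
j=1 picked index 1: u0 ∈ [7/165, 6/55)
j=2 picked index 2: u0 ∈ [1/55, 14/165)
j=3 picked index 3: u0 ∈ [-1/165, 41/495)
j=4 picked index 6: u0 ∈ [7/495, 29/495)
j=5 picked index 7: u0 ∈ [-16/495, 8/55)
j=6 picked index 7: u0 ∈ [-61/495, 3/55)
j=7 picked index 8: u0 ∈ [-2/55, 16/165)
j=8 picked index 9: u0 ∈ [1/165, 4/55)
j=9 picked index 10: u0 ∈ [-1/55, 2/11)
j=10 picked index 10: u0 ∈ [-6/55, 1/11)
intersection: [7/165, 3/55)

7/165 3/55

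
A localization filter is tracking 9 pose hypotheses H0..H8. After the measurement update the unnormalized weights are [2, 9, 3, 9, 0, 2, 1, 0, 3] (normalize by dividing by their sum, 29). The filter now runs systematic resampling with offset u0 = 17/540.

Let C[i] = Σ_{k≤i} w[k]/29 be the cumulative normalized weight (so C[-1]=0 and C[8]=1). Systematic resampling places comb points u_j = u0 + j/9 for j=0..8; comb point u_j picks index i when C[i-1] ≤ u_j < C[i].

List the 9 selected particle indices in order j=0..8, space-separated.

C = [2/29, 11/29, 14/29, 23/29, 23/29, 25/29, 26/29, 26/29, 1]
j=0: u_0=17/540 ∈ [0, 2/29) → index 0
j=1: u_1=77/540 ∈ [2/29, 11/29) → index 1
j=2: u_2=137/540 ∈ [2/29, 11/29) → index 1
j=3: u_3=197/540 ∈ [2/29, 11/29) → index 1
j=4: u_4=257/540 ∈ [11/29, 14/29) → index 2
j=5: u_5=317/540 ∈ [14/29, 23/29) → index 3
j=6: u_6=377/540 ∈ [14/29, 23/29) → index 3
j=7: u_7=437/540 ∈ [23/29, 25/29) → index 5
j=8: u_8=497/540 ∈ [26/29, 1) → index 8

0 1 1 1 2 3 3 5 8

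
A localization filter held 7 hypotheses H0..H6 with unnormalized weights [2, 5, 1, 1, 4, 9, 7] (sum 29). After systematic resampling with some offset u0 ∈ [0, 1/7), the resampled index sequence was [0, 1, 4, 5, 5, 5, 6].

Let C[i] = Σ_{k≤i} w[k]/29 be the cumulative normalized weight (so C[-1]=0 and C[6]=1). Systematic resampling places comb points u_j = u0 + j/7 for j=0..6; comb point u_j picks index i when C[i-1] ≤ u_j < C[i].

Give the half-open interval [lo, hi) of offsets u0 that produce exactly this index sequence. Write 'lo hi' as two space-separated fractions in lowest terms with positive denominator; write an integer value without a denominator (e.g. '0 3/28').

C = [2/29, 7/29, 8/29, 9/29, 13/29, 22/29, 1]
j=0 picked index 0: u0 ∈ [0, 2/29)
j=1 picked index 1: u0 ∈ [-15/203, 20/203)
j=2 picked index 4: u0 ∈ [5/203, 33/203)
j=3 picked index 5: u0 ∈ [4/203, 67/203)
j=4 picked index 5: u0 ∈ [-25/203, 38/203)
j=5 picked index 5: u0 ∈ [-54/203, 9/203)
j=6 picked index 6: u0 ∈ [-20/203, 1/7)
intersection: [5/203, 9/203)

5/203 9/203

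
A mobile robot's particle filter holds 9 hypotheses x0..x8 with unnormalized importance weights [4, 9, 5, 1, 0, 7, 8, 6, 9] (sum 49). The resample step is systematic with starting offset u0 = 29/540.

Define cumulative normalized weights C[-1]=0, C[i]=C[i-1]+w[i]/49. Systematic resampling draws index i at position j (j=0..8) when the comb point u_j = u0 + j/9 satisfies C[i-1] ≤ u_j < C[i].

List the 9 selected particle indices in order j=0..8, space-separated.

0 1 2 3 5 6 7 8 8

C = [4/49, 13/49, 18/49, 19/49, 19/49, 26/49, 34/49, 40/49, 1]
j=0: u_0=29/540 ∈ [0, 4/49) → index 0
j=1: u_1=89/540 ∈ [4/49, 13/49) → index 1
j=2: u_2=149/540 ∈ [13/49, 18/49) → index 2
j=3: u_3=209/540 ∈ [18/49, 19/49) → index 3
j=4: u_4=269/540 ∈ [19/49, 26/49) → index 5
j=5: u_5=329/540 ∈ [26/49, 34/49) → index 6
j=6: u_6=389/540 ∈ [34/49, 40/49) → index 7
j=7: u_7=449/540 ∈ [40/49, 1) → index 8
j=8: u_8=509/540 ∈ [40/49, 1) → index 8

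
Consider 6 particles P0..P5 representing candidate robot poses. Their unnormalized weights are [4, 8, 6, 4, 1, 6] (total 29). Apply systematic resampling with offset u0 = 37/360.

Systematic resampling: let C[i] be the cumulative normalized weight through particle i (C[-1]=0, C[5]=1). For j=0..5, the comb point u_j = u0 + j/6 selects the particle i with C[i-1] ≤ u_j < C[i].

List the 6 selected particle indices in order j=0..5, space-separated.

C = [4/29, 12/29, 18/29, 22/29, 23/29, 1]
j=0: u_0=37/360 ∈ [0, 4/29) → index 0
j=1: u_1=97/360 ∈ [4/29, 12/29) → index 1
j=2: u_2=157/360 ∈ [12/29, 18/29) → index 2
j=3: u_3=217/360 ∈ [12/29, 18/29) → index 2
j=4: u_4=277/360 ∈ [22/29, 23/29) → index 4
j=5: u_5=337/360 ∈ [23/29, 1) → index 5

0 1 2 2 4 5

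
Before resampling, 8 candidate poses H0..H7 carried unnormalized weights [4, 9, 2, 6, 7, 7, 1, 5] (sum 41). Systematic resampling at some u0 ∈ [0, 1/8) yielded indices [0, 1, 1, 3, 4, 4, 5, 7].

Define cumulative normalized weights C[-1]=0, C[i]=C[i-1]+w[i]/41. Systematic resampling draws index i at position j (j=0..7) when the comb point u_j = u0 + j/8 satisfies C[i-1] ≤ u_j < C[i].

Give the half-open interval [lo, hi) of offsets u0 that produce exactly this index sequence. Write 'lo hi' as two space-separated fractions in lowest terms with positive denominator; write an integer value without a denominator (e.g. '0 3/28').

1/82 19/328

C = [4/41, 13/41, 15/41, 21/41, 28/41, 35/41, 36/41, 1]
j=0 picked index 0: u0 ∈ [0, 4/41)
j=1 picked index 1: u0 ∈ [-9/328, 63/328)
j=2 picked index 1: u0 ∈ [-25/164, 11/164)
j=3 picked index 3: u0 ∈ [-3/328, 45/328)
j=4 picked index 4: u0 ∈ [1/82, 15/82)
j=5 picked index 4: u0 ∈ [-37/328, 19/328)
j=6 picked index 5: u0 ∈ [-11/164, 17/164)
j=7 picked index 7: u0 ∈ [1/328, 1/8)
intersection: [1/82, 19/328)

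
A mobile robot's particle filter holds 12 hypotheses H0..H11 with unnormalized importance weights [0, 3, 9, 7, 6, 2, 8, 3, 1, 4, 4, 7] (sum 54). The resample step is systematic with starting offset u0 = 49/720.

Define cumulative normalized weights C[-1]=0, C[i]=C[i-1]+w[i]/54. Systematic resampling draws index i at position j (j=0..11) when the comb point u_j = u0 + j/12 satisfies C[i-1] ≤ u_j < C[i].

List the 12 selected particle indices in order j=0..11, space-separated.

C = [0, 1/18, 2/9, 19/54, 25/54, 1/2, 35/54, 19/27, 13/18, 43/54, 47/54, 1]
j=0: u_0=49/720 ∈ [1/18, 2/9) → index 2
j=1: u_1=109/720 ∈ [1/18, 2/9) → index 2
j=2: u_2=169/720 ∈ [2/9, 19/54) → index 3
j=3: u_3=229/720 ∈ [2/9, 19/54) → index 3
j=4: u_4=289/720 ∈ [19/54, 25/54) → index 4
j=5: u_5=349/720 ∈ [25/54, 1/2) → index 5
j=6: u_6=409/720 ∈ [1/2, 35/54) → index 6
j=7: u_7=469/720 ∈ [35/54, 19/27) → index 7
j=8: u_8=529/720 ∈ [13/18, 43/54) → index 9
j=9: u_9=589/720 ∈ [43/54, 47/54) → index 10
j=10: u_10=649/720 ∈ [47/54, 1) → index 11
j=11: u_11=709/720 ∈ [47/54, 1) → index 11

2 2 3 3 4 5 6 7 9 10 11 11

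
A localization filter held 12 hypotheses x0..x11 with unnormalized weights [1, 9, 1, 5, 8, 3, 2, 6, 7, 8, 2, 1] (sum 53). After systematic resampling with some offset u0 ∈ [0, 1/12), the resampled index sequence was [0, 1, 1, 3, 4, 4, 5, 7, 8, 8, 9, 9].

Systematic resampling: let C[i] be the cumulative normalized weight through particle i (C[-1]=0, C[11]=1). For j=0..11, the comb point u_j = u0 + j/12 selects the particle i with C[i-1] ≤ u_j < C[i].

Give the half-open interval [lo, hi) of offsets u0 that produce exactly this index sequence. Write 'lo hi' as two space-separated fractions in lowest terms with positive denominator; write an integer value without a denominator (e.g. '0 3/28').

C = [1/53, 10/53, 11/53, 16/53, 24/53, 27/53, 29/53, 35/53, 42/53, 50/53, 52/53, 1]
j=0 picked index 0: u0 ∈ [0, 1/53)
j=1 picked index 1: u0 ∈ [-41/636, 67/636)
j=2 picked index 1: u0 ∈ [-47/318, 7/318)
j=3 picked index 3: u0 ∈ [-9/212, 11/212)
j=4 picked index 4: u0 ∈ [-5/159, 19/159)
j=5 picked index 4: u0 ∈ [-73/636, 23/636)
j=6 picked index 5: u0 ∈ [-5/106, 1/106)
j=7 picked index 7: u0 ∈ [-23/636, 49/636)
j=8 picked index 8: u0 ∈ [-1/159, 20/159)
j=9 picked index 8: u0 ∈ [-19/212, 9/212)
j=10 picked index 9: u0 ∈ [-13/318, 35/318)
j=11 picked index 9: u0 ∈ [-79/636, 17/636)
intersection: [0, 1/106)

0 1/106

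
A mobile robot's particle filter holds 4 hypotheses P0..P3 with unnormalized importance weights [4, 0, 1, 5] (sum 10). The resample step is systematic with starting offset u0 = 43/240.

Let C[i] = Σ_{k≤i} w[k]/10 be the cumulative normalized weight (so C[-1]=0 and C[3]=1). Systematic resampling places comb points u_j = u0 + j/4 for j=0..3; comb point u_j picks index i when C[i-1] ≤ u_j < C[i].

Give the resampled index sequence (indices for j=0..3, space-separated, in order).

C = [2/5, 2/5, 1/2, 1]
j=0: u_0=43/240 ∈ [0, 2/5) → index 0
j=1: u_1=103/240 ∈ [2/5, 1/2) → index 2
j=2: u_2=163/240 ∈ [1/2, 1) → index 3
j=3: u_3=223/240 ∈ [1/2, 1) → index 3

0 2 3 3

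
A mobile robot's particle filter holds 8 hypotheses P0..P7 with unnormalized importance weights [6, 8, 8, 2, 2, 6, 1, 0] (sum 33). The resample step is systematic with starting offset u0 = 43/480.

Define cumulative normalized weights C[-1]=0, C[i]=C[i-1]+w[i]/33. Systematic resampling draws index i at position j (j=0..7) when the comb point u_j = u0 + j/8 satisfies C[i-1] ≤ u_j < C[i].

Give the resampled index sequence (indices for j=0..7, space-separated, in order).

C = [2/11, 14/33, 2/3, 8/11, 26/33, 32/33, 1, 1]
j=0: u_0=43/480 ∈ [0, 2/11) → index 0
j=1: u_1=103/480 ∈ [2/11, 14/33) → index 1
j=2: u_2=163/480 ∈ [2/11, 14/33) → index 1
j=3: u_3=223/480 ∈ [14/33, 2/3) → index 2
j=4: u_4=283/480 ∈ [14/33, 2/3) → index 2
j=5: u_5=343/480 ∈ [2/3, 8/11) → index 3
j=6: u_6=403/480 ∈ [26/33, 32/33) → index 5
j=7: u_7=463/480 ∈ [26/33, 32/33) → index 5

0 1 1 2 2 3 5 5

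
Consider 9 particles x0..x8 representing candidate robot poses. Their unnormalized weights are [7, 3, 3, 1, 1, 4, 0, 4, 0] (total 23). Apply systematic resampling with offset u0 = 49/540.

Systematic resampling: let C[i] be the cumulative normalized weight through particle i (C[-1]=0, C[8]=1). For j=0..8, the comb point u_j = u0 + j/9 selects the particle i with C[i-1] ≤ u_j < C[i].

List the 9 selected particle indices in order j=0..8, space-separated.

0 0 1 1 2 4 5 7 7

C = [7/23, 10/23, 13/23, 14/23, 15/23, 19/23, 19/23, 1, 1]
j=0: u_0=49/540 ∈ [0, 7/23) → index 0
j=1: u_1=109/540 ∈ [0, 7/23) → index 0
j=2: u_2=169/540 ∈ [7/23, 10/23) → index 1
j=3: u_3=229/540 ∈ [7/23, 10/23) → index 1
j=4: u_4=289/540 ∈ [10/23, 13/23) → index 2
j=5: u_5=349/540 ∈ [14/23, 15/23) → index 4
j=6: u_6=409/540 ∈ [15/23, 19/23) → index 5
j=7: u_7=469/540 ∈ [19/23, 1) → index 7
j=8: u_8=529/540 ∈ [19/23, 1) → index 7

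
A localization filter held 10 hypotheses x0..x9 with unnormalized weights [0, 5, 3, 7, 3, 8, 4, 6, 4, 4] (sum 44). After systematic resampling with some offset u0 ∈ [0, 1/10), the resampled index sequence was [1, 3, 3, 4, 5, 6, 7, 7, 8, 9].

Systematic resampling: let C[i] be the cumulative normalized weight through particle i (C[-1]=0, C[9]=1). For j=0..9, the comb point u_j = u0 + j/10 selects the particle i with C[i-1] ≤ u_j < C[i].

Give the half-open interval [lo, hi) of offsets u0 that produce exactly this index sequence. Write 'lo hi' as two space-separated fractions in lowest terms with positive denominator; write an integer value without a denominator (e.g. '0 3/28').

1/11 1/10

C = [0, 5/44, 2/11, 15/44, 9/22, 13/22, 15/22, 9/11, 10/11, 1]
j=0 picked index 1: u0 ∈ [0, 5/44)
j=1 picked index 3: u0 ∈ [9/110, 53/220)
j=2 picked index 3: u0 ∈ [-1/55, 31/220)
j=3 picked index 4: u0 ∈ [9/220, 6/55)
j=4 picked index 5: u0 ∈ [1/110, 21/110)
j=5 picked index 6: u0 ∈ [1/11, 2/11)
j=6 picked index 7: u0 ∈ [9/110, 12/55)
j=7 picked index 7: u0 ∈ [-1/55, 13/110)
j=8 picked index 8: u0 ∈ [1/55, 6/55)
j=9 picked index 9: u0 ∈ [1/110, 1/10)
intersection: [1/11, 1/10)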